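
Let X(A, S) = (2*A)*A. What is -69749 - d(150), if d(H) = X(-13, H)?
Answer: -70087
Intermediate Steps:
X(A, S) = 2*A²
d(H) = 338 (d(H) = 2*(-13)² = 2*169 = 338)
-69749 - d(150) = -69749 - 1*338 = -69749 - 338 = -70087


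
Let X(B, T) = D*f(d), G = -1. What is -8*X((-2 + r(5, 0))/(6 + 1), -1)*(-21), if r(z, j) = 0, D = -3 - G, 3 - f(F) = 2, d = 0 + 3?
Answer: -336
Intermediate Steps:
d = 3
f(F) = 1 (f(F) = 3 - 1*2 = 3 - 2 = 1)
D = -2 (D = -3 - 1*(-1) = -3 + 1 = -2)
X(B, T) = -2 (X(B, T) = -2*1 = -2)
-8*X((-2 + r(5, 0))/(6 + 1), -1)*(-21) = -8*(-2)*(-21) = 16*(-21) = -336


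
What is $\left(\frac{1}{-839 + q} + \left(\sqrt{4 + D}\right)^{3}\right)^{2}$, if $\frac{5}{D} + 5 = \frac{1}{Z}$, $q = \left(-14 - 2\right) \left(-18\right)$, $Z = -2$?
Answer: $\frac{11932735035}{404092931} - \frac{68 \sqrt{374}}{66671} \approx 29.51$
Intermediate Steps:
$q = 288$ ($q = \left(-16\right) \left(-18\right) = 288$)
$D = - \frac{10}{11}$ ($D = \frac{5}{-5 + \frac{1}{-2}} = \frac{5}{-5 - \frac{1}{2}} = \frac{5}{- \frac{11}{2}} = 5 \left(- \frac{2}{11}\right) = - \frac{10}{11} \approx -0.90909$)
$\left(\frac{1}{-839 + q} + \left(\sqrt{4 + D}\right)^{3}\right)^{2} = \left(\frac{1}{-839 + 288} + \left(\sqrt{4 - \frac{10}{11}}\right)^{3}\right)^{2} = \left(\frac{1}{-551} + \left(\sqrt{\frac{34}{11}}\right)^{3}\right)^{2} = \left(- \frac{1}{551} + \left(\frac{\sqrt{374}}{11}\right)^{3}\right)^{2} = \left(- \frac{1}{551} + \frac{34 \sqrt{374}}{121}\right)^{2}$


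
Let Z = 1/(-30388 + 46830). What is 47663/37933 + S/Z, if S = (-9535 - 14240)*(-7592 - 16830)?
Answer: 51733939087300709/5419 ≈ 9.5468e+12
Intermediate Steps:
Z = 1/16442 ≈ 6.0820e-5
S = 580633050 (S = -23775*(-24422) = 580633050)
47663/37933 + S/Z = 47663/37933 + 580633050/(1/16442) = 47663*(1/37933) + 580633050*16442 = 6809/5419 + 9546768608100 = 51733939087300709/5419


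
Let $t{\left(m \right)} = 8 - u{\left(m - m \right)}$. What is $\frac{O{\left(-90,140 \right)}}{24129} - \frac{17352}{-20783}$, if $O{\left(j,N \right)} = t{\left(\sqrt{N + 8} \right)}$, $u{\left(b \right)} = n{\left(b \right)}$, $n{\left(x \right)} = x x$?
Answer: $\frac{59836096}{71639001} \approx 0.83525$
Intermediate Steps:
$n{\left(x \right)} = x^{2}$
$u{\left(b \right)} = b^{2}$
$t{\left(m \right)} = 8$ ($t{\left(m \right)} = 8 - \left(m - m\right)^{2} = 8 - 0^{2} = 8 - 0 = 8 + 0 = 8$)
$O{\left(j,N \right)} = 8$
$\frac{O{\left(-90,140 \right)}}{24129} - \frac{17352}{-20783} = \frac{8}{24129} - \frac{17352}{-20783} = 8 \cdot \frac{1}{24129} - - \frac{17352}{20783} = \frac{8}{24129} + \frac{17352}{20783} = \frac{59836096}{71639001}$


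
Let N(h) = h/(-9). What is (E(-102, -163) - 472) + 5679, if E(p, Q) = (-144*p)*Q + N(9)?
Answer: -2388938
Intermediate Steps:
N(h) = -h/9 (N(h) = h*(-1/9) = -h/9)
E(p, Q) = -1 - 144*Q*p (E(p, Q) = (-144*p)*Q - 1/9*9 = -144*Q*p - 1 = -1 - 144*Q*p)
(E(-102, -163) - 472) + 5679 = ((-1 - 144*(-163)*(-102)) - 472) + 5679 = ((-1 - 2394144) - 472) + 5679 = (-2394145 - 472) + 5679 = -2394617 + 5679 = -2388938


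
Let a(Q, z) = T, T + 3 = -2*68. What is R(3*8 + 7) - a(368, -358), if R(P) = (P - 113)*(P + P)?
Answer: -4945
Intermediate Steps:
T = -139 (T = -3 - 2*68 = -3 - 136 = -139)
a(Q, z) = -139
R(P) = 2*P*(-113 + P) (R(P) = (-113 + P)*(2*P) = 2*P*(-113 + P))
R(3*8 + 7) - a(368, -358) = 2*(3*8 + 7)*(-113 + (3*8 + 7)) - 1*(-139) = 2*(24 + 7)*(-113 + (24 + 7)) + 139 = 2*31*(-113 + 31) + 139 = 2*31*(-82) + 139 = -5084 + 139 = -4945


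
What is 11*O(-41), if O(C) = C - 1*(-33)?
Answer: -88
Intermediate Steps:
O(C) = 33 + C (O(C) = C + 33 = 33 + C)
11*O(-41) = 11*(33 - 41) = 11*(-8) = -88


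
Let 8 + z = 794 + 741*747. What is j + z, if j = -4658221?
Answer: -4103908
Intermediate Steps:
z = 554313 (z = -8 + (794 + 741*747) = -8 + (794 + 553527) = -8 + 554321 = 554313)
j + z = -4658221 + 554313 = -4103908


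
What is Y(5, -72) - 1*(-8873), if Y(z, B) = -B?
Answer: 8945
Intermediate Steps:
Y(5, -72) - 1*(-8873) = -1*(-72) - 1*(-8873) = 72 + 8873 = 8945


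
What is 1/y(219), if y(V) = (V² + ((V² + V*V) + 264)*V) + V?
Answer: 1/21112914 ≈ 4.7364e-8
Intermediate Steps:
y(V) = V + V² + V*(264 + 2*V²) (y(V) = (V² + ((V² + V²) + 264)*V) + V = (V² + (2*V² + 264)*V) + V = (V² + (264 + 2*V²)*V) + V = (V² + V*(264 + 2*V²)) + V = V + V² + V*(264 + 2*V²))
1/y(219) = 1/(219*(265 + 219 + 2*219²)) = 1/(219*(265 + 219 + 2*47961)) = 1/(219*(265 + 219 + 95922)) = 1/(219*96406) = 1/21112914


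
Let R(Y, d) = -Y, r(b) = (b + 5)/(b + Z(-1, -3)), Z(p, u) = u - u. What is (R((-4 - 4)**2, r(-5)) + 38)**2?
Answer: 676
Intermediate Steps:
Z(p, u) = 0
r(b) = (5 + b)/b (r(b) = (b + 5)/(b + 0) = (5 + b)/b)
(R((-4 - 4)**2, r(-5)) + 38)**2 = (-(-4 - 4)**2 + 38)**2 = (-1*(-8)**2 + 38)**2 = (-1*64 + 38)**2 = (-64 + 38)**2 = (-26)**2 = 676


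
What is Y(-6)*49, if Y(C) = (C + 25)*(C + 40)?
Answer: 31654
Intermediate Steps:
Y(C) = (25 + C)*(40 + C)
Y(-6)*49 = (1000 + (-6)**2 + 65*(-6))*49 = (1000 + 36 - 390)*49 = 646*49 = 31654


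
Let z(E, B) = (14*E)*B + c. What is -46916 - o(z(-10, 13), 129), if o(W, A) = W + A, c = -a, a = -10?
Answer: -45235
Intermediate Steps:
c = 10 (c = -1*(-10) = 10)
z(E, B) = 10 + 14*B*E (z(E, B) = (14*E)*B + 10 = 14*B*E + 10 = 10 + 14*B*E)
o(W, A) = A + W
-46916 - o(z(-10, 13), 129) = -46916 - (129 + (10 + 14*13*(-10))) = -46916 - (129 + (10 - 1820)) = -46916 - (129 - 1810) = -46916 - 1*(-1681) = -46916 + 1681 = -45235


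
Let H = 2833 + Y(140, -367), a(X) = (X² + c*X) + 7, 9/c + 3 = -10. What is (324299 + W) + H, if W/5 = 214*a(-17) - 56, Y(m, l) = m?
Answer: 8531966/13 ≈ 6.5631e+5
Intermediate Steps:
c = -9/13 (c = 9/(-3 - 10) = 9/(-13) = 9*(-1/13) = -9/13 ≈ -0.69231)
a(X) = 7 + X² - 9*X/13 (a(X) = (X² - 9*X/13) + 7 = 7 + X² - 9*X/13)
W = 4277430/13 (W = 5*(214*(7 + (-17)² - 9/13*(-17)) - 56) = 5*(214*(7 + 289 + 153/13) - 56) = 5*(214*(4001/13) - 56) = 5*(856214/13 - 56) = 5*(855486/13) = 4277430/13 ≈ 3.2903e+5)
H = 2973 (H = 2833 + 140 = 2973)
(324299 + W) + H = (324299 + 4277430/13) + 2973 = 8493317/13 + 2973 = 8531966/13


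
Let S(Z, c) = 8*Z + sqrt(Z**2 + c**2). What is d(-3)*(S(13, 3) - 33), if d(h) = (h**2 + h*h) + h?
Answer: 1065 + 15*sqrt(178) ≈ 1265.1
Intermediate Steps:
d(h) = h + 2*h**2 (d(h) = (h**2 + h**2) + h = 2*h**2 + h = h + 2*h**2)
S(Z, c) = sqrt(Z**2 + c**2) + 8*Z
d(-3)*(S(13, 3) - 33) = (-3*(1 + 2*(-3)))*((sqrt(13**2 + 3**2) + 8*13) - 33) = (-3*(1 - 6))*((sqrt(169 + 9) + 104) - 33) = (-3*(-5))*((sqrt(178) + 104) - 33) = 15*((104 + sqrt(178)) - 33) = 15*(71 + sqrt(178)) = 1065 + 15*sqrt(178)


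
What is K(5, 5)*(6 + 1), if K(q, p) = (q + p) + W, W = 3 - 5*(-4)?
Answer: 231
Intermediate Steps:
W = 23 (W = 3 + 20 = 23)
K(q, p) = 23 + p + q (K(q, p) = (q + p) + 23 = (p + q) + 23 = 23 + p + q)
K(5, 5)*(6 + 1) = (23 + 5 + 5)*(6 + 1) = 33*7 = 231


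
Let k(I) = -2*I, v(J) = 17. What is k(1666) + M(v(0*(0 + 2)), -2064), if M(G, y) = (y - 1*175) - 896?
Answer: -6467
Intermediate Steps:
M(G, y) = -1071 + y (M(G, y) = (y - 175) - 896 = (-175 + y) - 896 = -1071 + y)
k(1666) + M(v(0*(0 + 2)), -2064) = -2*1666 + (-1071 - 2064) = -3332 - 3135 = -6467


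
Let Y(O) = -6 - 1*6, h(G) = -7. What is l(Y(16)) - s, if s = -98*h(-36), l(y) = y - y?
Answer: -686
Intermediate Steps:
Y(O) = -12 (Y(O) = -6 - 6 = -12)
l(y) = 0
s = 686 (s = -98*(-7) = 686)
l(Y(16)) - s = 0 - 1*686 = 0 - 686 = -686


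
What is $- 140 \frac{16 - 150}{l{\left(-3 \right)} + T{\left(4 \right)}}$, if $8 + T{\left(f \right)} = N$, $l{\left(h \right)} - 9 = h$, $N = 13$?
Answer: $\frac{18760}{11} \approx 1705.5$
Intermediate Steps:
$l{\left(h \right)} = 9 + h$
$T{\left(f \right)} = 5$ ($T{\left(f \right)} = -8 + 13 = 5$)
$- 140 \frac{16 - 150}{l{\left(-3 \right)} + T{\left(4 \right)}} = - 140 \frac{16 - 150}{\left(9 - 3\right) + 5} = - 140 \left(- \frac{134}{6 + 5}\right) = - 140 \left(- \frac{134}{11}\right) = - 140 \left(\left(-134\right) \frac{1}{11}\right) = \left(-140\right) \left(- \frac{134}{11}\right) = \frac{18760}{11}$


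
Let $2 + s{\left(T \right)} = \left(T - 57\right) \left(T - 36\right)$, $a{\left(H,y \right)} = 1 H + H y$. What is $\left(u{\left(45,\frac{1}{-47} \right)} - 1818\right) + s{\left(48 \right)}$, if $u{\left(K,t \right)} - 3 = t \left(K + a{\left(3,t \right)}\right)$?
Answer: $- \frac{4254578}{2209} \approx -1926.0$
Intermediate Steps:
$a{\left(H,y \right)} = H + H y$
$u{\left(K,t \right)} = 3 + t \left(3 + K + 3 t\right)$ ($u{\left(K,t \right)} = 3 + t \left(K + 3 \left(1 + t\right)\right) = 3 + t \left(K + \left(3 + 3 t\right)\right) = 3 + t \left(3 + K + 3 t\right)$)
$s{\left(T \right)} = -2 + \left(-57 + T\right) \left(-36 + T\right)$ ($s{\left(T \right)} = -2 + \left(T - 57\right) \left(T - 36\right) = -2 + \left(-57 + T\right) \left(-36 + T\right)$)
$\left(u{\left(45,\frac{1}{-47} \right)} - 1818\right) + s{\left(48 \right)} = \left(\left(3 + \frac{45}{-47} + \frac{3 \left(1 + \frac{1}{-47}\right)}{-47}\right) - 1818\right) + \left(2050 + 48^{2} - 4464\right) = \left(\left(3 + 45 \left(- \frac{1}{47}\right) + 3 \left(- \frac{1}{47}\right) \left(1 - \frac{1}{47}\right)\right) - 1818\right) + \left(2050 + 2304 - 4464\right) = \left(\left(3 - \frac{45}{47} + 3 \left(- \frac{1}{47}\right) \frac{46}{47}\right) - 1818\right) - 110 = \left(\left(3 - \frac{45}{47} - \frac{138}{2209}\right) - 1818\right) - 110 = \left(\frac{4374}{2209} - 1818\right) - 110 = - \frac{4011588}{2209} - 110 = - \frac{4254578}{2209}$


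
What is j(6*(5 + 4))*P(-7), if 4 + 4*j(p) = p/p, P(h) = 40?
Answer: -30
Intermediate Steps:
j(p) = -3/4 (j(p) = -1 + (p/p)/4 = -1 + (1/4)*1 = -1 + 1/4 = -3/4)
j(6*(5 + 4))*P(-7) = -3/4*40 = -30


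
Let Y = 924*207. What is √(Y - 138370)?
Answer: √52898 ≈ 230.00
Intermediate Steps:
Y = 191268
√(Y - 138370) = √(191268 - 138370) = √52898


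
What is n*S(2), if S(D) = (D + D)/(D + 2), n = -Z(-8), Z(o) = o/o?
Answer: -1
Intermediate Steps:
Z(o) = 1
n = -1 (n = -1*1 = -1)
S(D) = 2*D/(2 + D) (S(D) = (2*D)/(2 + D) = 2*D/(2 + D))
n*S(2) = -2*2/(2 + 2) = -2*2/4 = -1*1 = -1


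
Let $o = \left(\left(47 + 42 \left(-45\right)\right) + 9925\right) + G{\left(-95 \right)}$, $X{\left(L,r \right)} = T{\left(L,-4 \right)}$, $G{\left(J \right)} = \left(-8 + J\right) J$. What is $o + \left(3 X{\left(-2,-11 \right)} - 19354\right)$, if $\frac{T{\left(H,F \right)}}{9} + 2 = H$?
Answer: $-1595$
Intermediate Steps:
$T{\left(H,F \right)} = -18 + 9 H$
$G{\left(J \right)} = J \left(-8 + J\right)$
$X{\left(L,r \right)} = -18 + 9 L$
$o = 17867$ ($o = \left(\left(47 + 42 \left(-45\right)\right) + 9925\right) - 95 \left(-8 - 95\right) = \left(\left(47 - 1890\right) + 9925\right) - -9785 = \left(-1843 + 9925\right) + 9785 = 8082 + 9785 = 17867$)
$o + \left(3 X{\left(-2,-11 \right)} - 19354\right) = 17867 + \left(3 \left(-18 + 9 \left(-2\right)\right) - 19354\right) = 17867 - \left(19354 - 3 \left(-18 - 18\right)\right) = 17867 + \left(3 \left(-36\right) - 19354\right) = 17867 - 19462 = -1595$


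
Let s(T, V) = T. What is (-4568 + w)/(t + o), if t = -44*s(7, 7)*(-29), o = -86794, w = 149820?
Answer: -72626/38931 ≈ -1.8655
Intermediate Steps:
t = 8932 (t = -44*7*(-29) = -308*(-29) = 8932)
(-4568 + w)/(t + o) = (-4568 + 149820)/(8932 - 86794) = 145252/(-77862) = 145252*(-1/77862) = -72626/38931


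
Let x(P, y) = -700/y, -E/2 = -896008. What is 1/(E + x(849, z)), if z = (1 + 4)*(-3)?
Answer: 3/5376188 ≈ 5.5802e-7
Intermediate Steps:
E = 1792016 (E = -2*(-896008) = 1792016)
z = -15 (z = 5*(-3) = -15)
1/(E + x(849, z)) = 1/(1792016 - 700/(-15)) = 1/(1792016 - 700*(-1/15)) = 1/(1792016 + 140/3) = 1/(5376188/3) = 3/5376188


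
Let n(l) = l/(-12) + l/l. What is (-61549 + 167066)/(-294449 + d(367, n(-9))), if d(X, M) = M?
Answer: -422068/1177789 ≈ -0.35836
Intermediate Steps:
n(l) = 1 - l/12 (n(l) = l*(-1/12) + 1 = -l/12 + 1 = 1 - l/12)
(-61549 + 167066)/(-294449 + d(367, n(-9))) = (-61549 + 167066)/(-294449 + (1 - 1/12*(-9))) = 105517/(-294449 + (1 + ¾)) = 105517/(-294449 + 7/4) = 105517/(-1177789/4) = 105517*(-4/1177789) = -422068/1177789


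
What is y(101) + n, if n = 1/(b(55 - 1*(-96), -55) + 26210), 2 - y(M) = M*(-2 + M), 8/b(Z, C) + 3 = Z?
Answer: -9694810647/969772 ≈ -9997.0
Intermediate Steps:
b(Z, C) = 8/(-3 + Z)
y(M) = 2 - M*(-2 + M)
n = 37/969772 (n = 1/(8/(-3 + (55 - 1*(-96))) + 26210) = 1/(8/(-3 + (55 + 96)) + 26210) = 1/(8/(-3 + 151) + 26210) = 1/(8/148 + 26210) = 1/(8*(1/148) + 26210) = 1/(2/37 + 26210) = 1/(969772/37) = 37/969772 ≈ 3.8153e-5)
y(101) + n = (2 - 1*101² + 2*101) + 37/969772 = (2 - 1*10201 + 202) + 37/969772 = (2 - 10201 + 202) + 37/969772 = -9997 + 37/969772 = -9694810647/969772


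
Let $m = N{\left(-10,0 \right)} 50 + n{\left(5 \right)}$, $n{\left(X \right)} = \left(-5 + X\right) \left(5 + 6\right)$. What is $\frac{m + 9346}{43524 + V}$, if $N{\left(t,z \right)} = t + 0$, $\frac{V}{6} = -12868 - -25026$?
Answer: $\frac{4423}{58236} \approx 0.07595$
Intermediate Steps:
$n{\left(X \right)} = -55 + 11 X$ ($n{\left(X \right)} = \left(-5 + X\right) 11 = -55 + 11 X$)
$V = 72948$ ($V = 6 \left(-12868 - -25026\right) = 6 \left(-12868 + 25026\right) = 6 \cdot 12158 = 72948$)
$N{\left(t,z \right)} = t$
$m = -500$ ($m = \left(-10\right) 50 + \left(-55 + 11 \cdot 5\right) = -500 + \left(-55 + 55\right) = -500 + 0 = -500$)
$\frac{m + 9346}{43524 + V} = \frac{-500 + 9346}{43524 + 72948} = \frac{8846}{116472} = 8846 \cdot \frac{1}{116472} = \frac{4423}{58236}$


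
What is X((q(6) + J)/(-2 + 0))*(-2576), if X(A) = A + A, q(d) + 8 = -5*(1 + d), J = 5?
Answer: -97888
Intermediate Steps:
q(d) = -13 - 5*d (q(d) = -8 - 5*(1 + d) = -8 + (-5 - 5*d) = -13 - 5*d)
X(A) = 2*A
X((q(6) + J)/(-2 + 0))*(-2576) = (2*(((-13 - 5*6) + 5)/(-2 + 0)))*(-2576) = (2*(((-13 - 30) + 5)/(-2)))*(-2576) = (2*((-43 + 5)*(-½)))*(-2576) = (2*(-38*(-½)))*(-2576) = (2*19)*(-2576) = 38*(-2576) = -97888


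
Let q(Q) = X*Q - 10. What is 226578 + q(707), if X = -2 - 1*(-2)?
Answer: 226568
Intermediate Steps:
X = 0 (X = -2 + 2 = 0)
q(Q) = -10 (q(Q) = 0*Q - 10 = 0 - 10 = -10)
226578 + q(707) = 226578 - 10 = 226568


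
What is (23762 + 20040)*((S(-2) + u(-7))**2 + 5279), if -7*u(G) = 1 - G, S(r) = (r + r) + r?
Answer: 11439812142/49 ≈ 2.3347e+8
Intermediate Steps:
S(r) = 3*r (S(r) = 2*r + r = 3*r)
u(G) = -1/7 + G/7 (u(G) = -(1 - G)/7 = -1/7 + G/7)
(23762 + 20040)*((S(-2) + u(-7))**2 + 5279) = (23762 + 20040)*((3*(-2) + (-1/7 + (1/7)*(-7)))**2 + 5279) = 43802*((-6 + (-1/7 - 1))**2 + 5279) = 43802*((-6 - 8/7)**2 + 5279) = 43802*((-50/7)**2 + 5279) = 43802*(2500/49 + 5279) = 43802*(261171/49) = 11439812142/49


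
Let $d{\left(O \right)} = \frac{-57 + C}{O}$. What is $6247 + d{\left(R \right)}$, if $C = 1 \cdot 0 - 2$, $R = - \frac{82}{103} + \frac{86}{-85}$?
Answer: $\frac{99394061}{15828} \approx 6279.6$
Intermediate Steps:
$R = - \frac{15828}{8755}$ ($R = \left(-82\right) \frac{1}{103} + 86 \left(- \frac{1}{85}\right) = - \frac{82}{103} - \frac{86}{85} = - \frac{15828}{8755} \approx -1.8079$)
$C = -2$ ($C = 0 - 2 = -2$)
$d{\left(O \right)} = - \frac{59}{O}$ ($d{\left(O \right)} = \frac{-57 - 2}{O} = - \frac{59}{O}$)
$6247 + d{\left(R \right)} = 6247 - \frac{59}{- \frac{15828}{8755}} = 6247 - - \frac{516545}{15828} = 6247 + \frac{516545}{15828} = \frac{99394061}{15828}$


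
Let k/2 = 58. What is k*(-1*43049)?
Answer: -4993684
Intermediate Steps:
k = 116 (k = 2*58 = 116)
k*(-1*43049) = 116*(-1*43049) = 116*(-43049) = -4993684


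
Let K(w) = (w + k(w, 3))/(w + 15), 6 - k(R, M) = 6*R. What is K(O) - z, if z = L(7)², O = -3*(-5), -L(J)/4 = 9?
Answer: -12983/10 ≈ -1298.3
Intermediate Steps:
L(J) = -36 (L(J) = -4*9 = -36)
O = 15
k(R, M) = 6 - 6*R
z = 1296 (z = (-36)² = 1296)
K(w) = (6 - 5*w)/(15 + w) (K(w) = (w + (6 - 6*w))/(w + 15) = (6 - 5*w)/(15 + w))
K(O) - z = (6 - 5*15)/(15 + 15) - 1*1296 = (6 - 75)/30 - 1296 = (1/30)*(-69) - 1296 = -23/10 - 1296 = -12983/10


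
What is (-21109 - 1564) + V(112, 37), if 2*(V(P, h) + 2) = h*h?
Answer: -43981/2 ≈ -21991.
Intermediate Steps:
V(P, h) = -2 + h**2/2 (V(P, h) = -2 + (h*h)/2 = -2 + h**2/2)
(-21109 - 1564) + V(112, 37) = (-21109 - 1564) + (-2 + (1/2)*37**2) = -22673 + (-2 + (1/2)*1369) = -22673 + (-2 + 1369/2) = -22673 + 1365/2 = -43981/2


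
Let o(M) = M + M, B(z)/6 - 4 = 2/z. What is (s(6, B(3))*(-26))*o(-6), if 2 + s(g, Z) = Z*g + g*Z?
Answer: 104208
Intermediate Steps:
B(z) = 24 + 12/z (B(z) = 24 + 6*(2/z) = 24 + 12/z)
o(M) = 2*M
s(g, Z) = -2 + 2*Z*g (s(g, Z) = -2 + (Z*g + g*Z) = -2 + (Z*g + Z*g) = -2 + 2*Z*g)
(s(6, B(3))*(-26))*o(-6) = ((-2 + 2*(24 + 12/3)*6)*(-26))*(2*(-6)) = ((-2 + 2*(24 + 12*(1/3))*6)*(-26))*(-12) = ((-2 + 2*(24 + 4)*6)*(-26))*(-12) = ((-2 + 2*28*6)*(-26))*(-12) = ((-2 + 336)*(-26))*(-12) = (334*(-26))*(-12) = -8684*(-12) = 104208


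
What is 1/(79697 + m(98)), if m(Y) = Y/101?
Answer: 101/8049495 ≈ 1.2547e-5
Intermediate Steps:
m(Y) = Y/101 (m(Y) = Y*(1/101) = Y/101)
1/(79697 + m(98)) = 1/(79697 + (1/101)*98) = 1/(79697 + 98/101) = 1/(8049495/101) = 101/8049495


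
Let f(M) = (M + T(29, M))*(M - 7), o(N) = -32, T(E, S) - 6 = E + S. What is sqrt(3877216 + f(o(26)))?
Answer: sqrt(3878347) ≈ 1969.4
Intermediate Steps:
T(E, S) = 6 + E + S (T(E, S) = 6 + (E + S) = 6 + E + S)
f(M) = (-7 + M)*(35 + 2*M) (f(M) = (M + (6 + 29 + M))*(M - 7) = (M + (35 + M))*(-7 + M) = (35 + 2*M)*(-7 + M) = (-7 + M)*(35 + 2*M))
sqrt(3877216 + f(o(26))) = sqrt(3877216 + (-245 + 2*(-32)**2 + 21*(-32))) = sqrt(3877216 + (-245 + 2*1024 - 672)) = sqrt(3877216 + (-245 + 2048 - 672)) = sqrt(3877216 + 1131) = sqrt(3878347)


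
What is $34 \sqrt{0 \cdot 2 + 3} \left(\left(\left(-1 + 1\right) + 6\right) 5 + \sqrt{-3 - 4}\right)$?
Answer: $34 \sqrt{3} \left(30 + i \sqrt{7}\right) \approx 1766.7 + 155.81 i$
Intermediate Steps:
$34 \sqrt{0 \cdot 2 + 3} \left(\left(\left(-1 + 1\right) + 6\right) 5 + \sqrt{-3 - 4}\right) = 34 \sqrt{0 + 3} \left(\left(0 + 6\right) 5 + \sqrt{-7}\right) = 34 \sqrt{3} \left(6 \cdot 5 + i \sqrt{7}\right) = 34 \sqrt{3} \left(30 + i \sqrt{7}\right)$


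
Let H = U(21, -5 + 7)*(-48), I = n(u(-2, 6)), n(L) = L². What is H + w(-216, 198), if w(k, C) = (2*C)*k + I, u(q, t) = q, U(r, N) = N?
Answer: -85628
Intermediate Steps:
I = 4 (I = (-2)² = 4)
H = -96 (H = (-5 + 7)*(-48) = 2*(-48) = -96)
w(k, C) = 4 + 2*C*k (w(k, C) = (2*C)*k + 4 = 2*C*k + 4 = 4 + 2*C*k)
H + w(-216, 198) = -96 + (4 + 2*198*(-216)) = -96 + (4 - 85536) = -96 - 85532 = -85628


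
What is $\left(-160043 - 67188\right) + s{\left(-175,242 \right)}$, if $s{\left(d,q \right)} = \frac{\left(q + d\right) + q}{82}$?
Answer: $- \frac{18632633}{82} \approx -2.2723 \cdot 10^{5}$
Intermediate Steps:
$s{\left(d,q \right)} = \frac{q}{41} + \frac{d}{82}$ ($s{\left(d,q \right)} = \left(\left(d + q\right) + q\right) \frac{1}{82} = \left(d + 2 q\right) \frac{1}{82} = \frac{q}{41} + \frac{d}{82}$)
$\left(-160043 - 67188\right) + s{\left(-175,242 \right)} = \left(-160043 - 67188\right) + \left(\frac{1}{41} \cdot 242 + \frac{1}{82} \left(-175\right)\right) = \left(-160043 - 67188\right) + \left(\frac{242}{41} - \frac{175}{82}\right) = -227231 + \frac{309}{82} = - \frac{18632633}{82}$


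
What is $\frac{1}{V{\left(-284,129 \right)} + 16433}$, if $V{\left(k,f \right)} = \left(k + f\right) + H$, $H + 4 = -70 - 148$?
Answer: $\frac{1}{16056} \approx 6.2282 \cdot 10^{-5}$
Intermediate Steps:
$H = -222$ ($H = -4 - 218 = -222$)
$V{\left(k,f \right)} = -222 + f + k$ ($V{\left(k,f \right)} = \left(k + f\right) - 222 = \left(f + k\right) - 222 = -222 + f + k$)
$\frac{1}{V{\left(-284,129 \right)} + 16433} = \frac{1}{\left(-222 + 129 - 284\right) + 16433} = \frac{1}{-377 + 16433} = \frac{1}{16056}$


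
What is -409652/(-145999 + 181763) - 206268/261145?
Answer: -28588885073/2334897445 ≈ -12.244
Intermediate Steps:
-409652/(-145999 + 181763) - 206268/261145 = -409652/35764 - 206268*1/261145 = -409652*1/35764 - 206268/261145 = -102413/8941 - 206268/261145 = -28588885073/2334897445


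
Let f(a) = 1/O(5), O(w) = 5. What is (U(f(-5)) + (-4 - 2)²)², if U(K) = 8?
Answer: 1936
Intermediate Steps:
f(a) = ⅕ (f(a) = 1/5 = ⅕)
(U(f(-5)) + (-4 - 2)²)² = (8 + (-4 - 2)²)² = (8 + (-6)²)² = (8 + 36)² = 44² = 1936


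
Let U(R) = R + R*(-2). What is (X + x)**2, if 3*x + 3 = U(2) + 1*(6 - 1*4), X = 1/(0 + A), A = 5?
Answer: 16/25 ≈ 0.64000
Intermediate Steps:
U(R) = -R (U(R) = R - 2*R = -R)
X = 1/5 (X = 1/(0 + 5) = 1/5 ≈ 0.20000)
x = -1 (x = -1 + (-1*2 + 1*(6 - 1*4))/3 = -1 + (-2 + 1*(6 - 4))/3 = -1 + (-2 + 1*2)/3 = -1 + (-2 + 2)/3 = -1 + (1/3)*0 = -1 + 0 = -1)
(X + x)**2 = (1/5 - 1)**2 = (-4/5)**2 = 16/25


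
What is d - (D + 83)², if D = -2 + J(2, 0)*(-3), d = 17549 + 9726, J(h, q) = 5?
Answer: 22919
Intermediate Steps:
d = 27275
D = -17 (D = -2 + 5*(-3) = -2 - 15 = -17)
d - (D + 83)² = 27275 - (-17 + 83)² = 27275 - 1*66² = 27275 - 1*4356 = 27275 - 4356 = 22919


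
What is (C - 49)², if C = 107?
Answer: 3364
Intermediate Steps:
(C - 49)² = (107 - 49)² = 58² = 3364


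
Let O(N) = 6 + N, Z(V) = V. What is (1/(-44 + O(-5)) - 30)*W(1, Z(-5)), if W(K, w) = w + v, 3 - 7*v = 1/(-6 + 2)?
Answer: 163957/1204 ≈ 136.18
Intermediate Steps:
v = 13/28 (v = 3/7 - 1/(7*(-6 + 2)) = 3/7 - 1/7/(-4) = 3/7 - 1/7*(-1/4) = 3/7 + 1/28 = 13/28 ≈ 0.46429)
W(K, w) = 13/28 + w (W(K, w) = w + 13/28 = 13/28 + w)
(1/(-44 + O(-5)) - 30)*W(1, Z(-5)) = (1/(-44 + (6 - 5)) - 30)*(13/28 - 5) = (1/(-44 + 1) - 30)*(-127/28) = (1/(-43) - 30)*(-127/28) = (-1/43 - 30)*(-127/28) = -1291/43*(-127/28) = 163957/1204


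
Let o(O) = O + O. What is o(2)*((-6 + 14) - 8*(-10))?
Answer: 352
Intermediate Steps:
o(O) = 2*O
o(2)*((-6 + 14) - 8*(-10)) = (2*2)*((-6 + 14) - 8*(-10)) = 4*(8 + 80) = 4*88 = 352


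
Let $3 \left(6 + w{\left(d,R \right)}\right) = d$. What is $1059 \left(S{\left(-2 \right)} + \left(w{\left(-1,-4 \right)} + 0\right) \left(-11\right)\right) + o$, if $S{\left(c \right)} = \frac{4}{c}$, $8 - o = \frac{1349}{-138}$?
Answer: $\frac{9891395}{138} \approx 71677.0$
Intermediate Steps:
$o = \frac{2453}{138}$ ($o = 8 - \frac{1349}{-138} = 8 - 1349 \left(- \frac{1}{138}\right) = 8 - - \frac{1349}{138} = 8 + \frac{1349}{138} = \frac{2453}{138} \approx 17.775$)
$w{\left(d,R \right)} = -6 + \frac{d}{3}$
$1059 \left(S{\left(-2 \right)} + \left(w{\left(-1,-4 \right)} + 0\right) \left(-11\right)\right) + o = 1059 \left(\frac{4}{-2} + \left(\left(-6 + \frac{1}{3} \left(-1\right)\right) + 0\right) \left(-11\right)\right) + \frac{2453}{138} = 1059 \left(4 \left(- \frac{1}{2}\right) + \left(\left(-6 - \frac{1}{3}\right) + 0\right) \left(-11\right)\right) + \frac{2453}{138} = 1059 \left(-2 + \left(- \frac{19}{3} + 0\right) \left(-11\right)\right) + \frac{2453}{138} = 1059 \left(-2 - - \frac{209}{3}\right) + \frac{2453}{138} = 1059 \left(-2 + \frac{209}{3}\right) + \frac{2453}{138} = 1059 \cdot \frac{203}{3} + \frac{2453}{138} = 71659 + \frac{2453}{138} = \frac{9891395}{138}$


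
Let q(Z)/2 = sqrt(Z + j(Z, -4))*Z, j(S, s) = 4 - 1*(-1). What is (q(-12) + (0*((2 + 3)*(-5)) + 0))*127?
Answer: -3048*I*sqrt(7) ≈ -8064.3*I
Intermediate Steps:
j(S, s) = 5 (j(S, s) = 4 + 1 = 5)
q(Z) = 2*Z*sqrt(5 + Z) (q(Z) = 2*(sqrt(Z + 5)*Z) = 2*(sqrt(5 + Z)*Z) = 2*(Z*sqrt(5 + Z)) = 2*Z*sqrt(5 + Z))
(q(-12) + (0*((2 + 3)*(-5)) + 0))*127 = (2*(-12)*sqrt(5 - 12) + (0*((2 + 3)*(-5)) + 0))*127 = (2*(-12)*sqrt(-7) + (0*(5*(-5)) + 0))*127 = (2*(-12)*(I*sqrt(7)) + (0*(-25) + 0))*127 = (-24*I*sqrt(7) + (0 + 0))*127 = (-24*I*sqrt(7) + 0)*127 = -24*I*sqrt(7)*127 = -3048*I*sqrt(7)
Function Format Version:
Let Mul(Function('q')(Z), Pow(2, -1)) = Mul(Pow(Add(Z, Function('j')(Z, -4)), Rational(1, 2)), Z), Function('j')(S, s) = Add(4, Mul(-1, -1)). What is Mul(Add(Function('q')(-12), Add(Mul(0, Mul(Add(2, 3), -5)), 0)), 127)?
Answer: Mul(-3048, I, Pow(7, Rational(1, 2))) ≈ Mul(-8064.3, I)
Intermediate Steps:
Function('j')(S, s) = 5 (Function('j')(S, s) = Add(4, 1) = 5)
Function('q')(Z) = Mul(2, Z, Pow(Add(5, Z), Rational(1, 2))) (Function('q')(Z) = Mul(2, Mul(Pow(Add(Z, 5), Rational(1, 2)), Z)) = Mul(2, Mul(Pow(Add(5, Z), Rational(1, 2)), Z)) = Mul(2, Mul(Z, Pow(Add(5, Z), Rational(1, 2)))) = Mul(2, Z, Pow(Add(5, Z), Rational(1, 2))))
Mul(Add(Function('q')(-12), Add(Mul(0, Mul(Add(2, 3), -5)), 0)), 127) = Mul(Add(Mul(2, -12, Pow(Add(5, -12), Rational(1, 2))), Add(Mul(0, Mul(Add(2, 3), -5)), 0)), 127) = Mul(Add(Mul(2, -12, Pow(-7, Rational(1, 2))), Add(Mul(0, Mul(5, -5)), 0)), 127) = Mul(Add(Mul(2, -12, Mul(I, Pow(7, Rational(1, 2)))), Add(Mul(0, -25), 0)), 127) = Mul(Add(Mul(-24, I, Pow(7, Rational(1, 2))), Add(0, 0)), 127) = Mul(Add(Mul(-24, I, Pow(7, Rational(1, 2))), 0), 127) = Mul(Mul(-24, I, Pow(7, Rational(1, 2))), 127) = Mul(-3048, I, Pow(7, Rational(1, 2)))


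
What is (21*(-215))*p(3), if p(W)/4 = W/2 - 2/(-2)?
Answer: -45150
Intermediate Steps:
p(W) = 4 + 2*W (p(W) = 4*(W/2 - 2/(-2)) = 4*(W*(½) - 2*(-½)) = 4*(W/2 + 1) = 4*(1 + W/2) = 4 + 2*W)
(21*(-215))*p(3) = (21*(-215))*(4 + 2*3) = -4515*(4 + 6) = -4515*10 = -45150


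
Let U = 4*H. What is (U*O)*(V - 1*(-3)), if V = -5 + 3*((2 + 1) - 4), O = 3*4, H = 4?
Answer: -960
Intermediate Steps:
U = 16 (U = 4*4 = 16)
O = 12
V = -8 (V = -5 + 3*(3 - 4) = -5 + 3*(-1) = -5 - 3 = -8)
(U*O)*(V - 1*(-3)) = (16*12)*(-8 - 1*(-3)) = 192*(-8 + 3) = 192*(-5) = -960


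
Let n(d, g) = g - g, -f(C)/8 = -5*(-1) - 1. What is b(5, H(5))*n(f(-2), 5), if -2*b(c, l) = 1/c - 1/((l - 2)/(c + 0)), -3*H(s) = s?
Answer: 0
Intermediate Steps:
H(s) = -s/3
f(C) = -32 (f(C) = -8*(-5*(-1) - 1) = -8*(5 - 1) = -8*4 = -32)
n(d, g) = 0
b(c, l) = -1/(2*c) + c/(2*(-2 + l)) (b(c, l) = -(1/c - 1/((l - 2)/(c + 0)))/2 = -(1/c - 1/((-2 + l)/c))/2 = -(1/c - c/(-2 + l))/2 = -1/(2*c) + c/(2*(-2 + l)))
b(5, H(5))*n(f(-2), 5) = ((½)*(2 + 5² - (-1)*5/3)/(5*(-2 - ⅓*5)))*0 = ((½)*(⅕)*(2 + 25 - 1*(-5/3))/(-2 - 5/3))*0 = ((½)*(⅕)*(2 + 25 + 5/3)/(-11/3))*0 = ((½)*(⅕)*(-3/11)*(86/3))*0 = -43/55*0 = 0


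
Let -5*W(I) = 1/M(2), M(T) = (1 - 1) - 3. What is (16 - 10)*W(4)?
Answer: 2/5 ≈ 0.40000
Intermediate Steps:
M(T) = -3 (M(T) = 0 - 3 = -3)
W(I) = 1/15 (W(I) = -1/5/(-3) = -1/5*(-1/3) = 1/15)
(16 - 10)*W(4) = (16 - 10)*(1/15) = 6*(1/15) = 2/5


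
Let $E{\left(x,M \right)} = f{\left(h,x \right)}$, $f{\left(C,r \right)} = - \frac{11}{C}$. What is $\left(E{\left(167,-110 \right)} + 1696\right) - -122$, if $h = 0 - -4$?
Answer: $\frac{7261}{4} \approx 1815.3$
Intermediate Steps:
$h = 4$ ($h = 0 + 4 = 4$)
$E{\left(x,M \right)} = - \frac{11}{4}$
$\left(E{\left(167,-110 \right)} + 1696\right) - -122 = \left(- \frac{11}{4} + 1696\right) - -122 = \frac{6773}{4} + 122 = \frac{7261}{4}$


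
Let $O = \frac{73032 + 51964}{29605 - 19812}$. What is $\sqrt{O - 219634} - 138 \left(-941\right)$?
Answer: $129858 + \frac{i \sqrt{21062302251438}}{9793} \approx 1.2986 \cdot 10^{5} + 468.64 i$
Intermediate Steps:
$O = \frac{124996}{9793} \approx 12.764$
$\sqrt{O - 219634} - 138 \left(-941\right) = \sqrt{\frac{124996}{9793} - 219634} - 138 \left(-941\right) = \sqrt{- \frac{2150750766}{9793}} - -129858 = \frac{i \sqrt{21062302251438}}{9793} + 129858 = 129858 + \frac{i \sqrt{21062302251438}}{9793}$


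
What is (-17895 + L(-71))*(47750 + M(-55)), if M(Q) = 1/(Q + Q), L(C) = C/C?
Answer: -46994108553/55 ≈ -8.5444e+8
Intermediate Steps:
L(C) = 1
M(Q) = 1/(2*Q)
(-17895 + L(-71))*(47750 + M(-55)) = (-17895 + 1)*(47750 + (½)/(-55)) = -17894*(47750 + (½)*(-1/55)) = -17894*(47750 - 1/110) = -17894*5252499/110 = -46994108553/55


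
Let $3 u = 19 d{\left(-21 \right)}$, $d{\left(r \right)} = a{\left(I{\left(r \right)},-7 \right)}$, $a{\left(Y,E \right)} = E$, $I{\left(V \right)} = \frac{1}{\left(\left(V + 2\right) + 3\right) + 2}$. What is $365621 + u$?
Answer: $\frac{1096730}{3} \approx 3.6558 \cdot 10^{5}$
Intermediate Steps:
$I{\left(V \right)} = \frac{1}{7 + V}$ ($I{\left(V \right)} = \frac{1}{\left(\left(2 + V\right) + 3\right) + 2} = \frac{1}{\left(5 + V\right) + 2} = \frac{1}{7 + V}$)
$d{\left(r \right)} = -7$
$u = - \frac{133}{3}$ ($u = \frac{19 \left(-7\right)}{3} = \frac{1}{3} \left(-133\right) = - \frac{133}{3} \approx -44.333$)
$365621 + u = 365621 - \frac{133}{3} = \frac{1096730}{3}$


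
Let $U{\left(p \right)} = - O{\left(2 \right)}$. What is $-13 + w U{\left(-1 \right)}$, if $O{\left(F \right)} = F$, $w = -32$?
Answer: $51$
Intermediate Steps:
$U{\left(p \right)} = -2$ ($U{\left(p \right)} = \left(-1\right) 2 = -2$)
$-13 + w U{\left(-1 \right)} = -13 - -64 = -13 + 64 = 51$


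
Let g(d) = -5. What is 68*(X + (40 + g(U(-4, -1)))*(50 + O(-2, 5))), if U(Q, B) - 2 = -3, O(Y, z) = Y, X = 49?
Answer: 117572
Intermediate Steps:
U(Q, B) = -1 (U(Q, B) = 2 - 3 = -1)
68*(X + (40 + g(U(-4, -1)))*(50 + O(-2, 5))) = 68*(49 + (40 - 5)*(50 - 2)) = 68*(49 + 35*48) = 68*(49 + 1680) = 68*1729 = 117572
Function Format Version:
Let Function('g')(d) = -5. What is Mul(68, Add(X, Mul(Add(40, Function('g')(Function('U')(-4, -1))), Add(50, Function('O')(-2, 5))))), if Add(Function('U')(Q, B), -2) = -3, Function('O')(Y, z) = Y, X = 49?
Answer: 117572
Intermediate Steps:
Function('U')(Q, B) = -1 (Function('U')(Q, B) = Add(2, -3) = -1)
Mul(68, Add(X, Mul(Add(40, Function('g')(Function('U')(-4, -1))), Add(50, Function('O')(-2, 5))))) = Mul(68, Add(49, Mul(Add(40, -5), Add(50, -2)))) = Mul(68, Add(49, Mul(35, 48))) = Mul(68, Add(49, 1680)) = Mul(68, 1729) = 117572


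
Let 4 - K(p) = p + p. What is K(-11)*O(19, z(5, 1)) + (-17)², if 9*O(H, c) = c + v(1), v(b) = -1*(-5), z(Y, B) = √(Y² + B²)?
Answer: 2731/9 + 26*√26/9 ≈ 318.17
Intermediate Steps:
z(Y, B) = √(B² + Y²)
v(b) = 5
O(H, c) = 5/9 + c/9 (O(H, c) = (c + 5)/9 = (5 + c)/9 = 5/9 + c/9)
K(p) = 4 - 2*p (K(p) = 4 - (p + p) = 4 - 2*p)
K(-11)*O(19, z(5, 1)) + (-17)² = (4 - 2*(-11))*(5/9 + √(1² + 5²)/9) + (-17)² = (4 + 22)*(5/9 + √(1 + 25)/9) + 289 = 26*(5/9 + √26/9) + 289 = (130/9 + 26*√26/9) + 289 = 2731/9 + 26*√26/9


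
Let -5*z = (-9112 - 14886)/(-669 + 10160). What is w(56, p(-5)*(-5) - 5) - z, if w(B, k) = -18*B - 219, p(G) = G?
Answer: -58251283/47455 ≈ -1227.5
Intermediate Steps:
w(B, k) = -219 - 18*B
z = 23998/47455 (z = -(-9112 - 14886)/(5*(-669 + 10160)) = -(-23998)/(5*9491) = -1/5*(-23998/9491) = 23998/47455 ≈ 0.50570)
w(56, p(-5)*(-5) - 5) - z = (-219 - 18*56) - 1*23998/47455 = (-219 - 1008) - 23998/47455 = -1227 - 23998/47455 = -58251283/47455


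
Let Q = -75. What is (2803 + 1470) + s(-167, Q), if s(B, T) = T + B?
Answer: 4031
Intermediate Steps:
s(B, T) = B + T
(2803 + 1470) + s(-167, Q) = (2803 + 1470) + (-167 - 75) = 4273 - 242 = 4031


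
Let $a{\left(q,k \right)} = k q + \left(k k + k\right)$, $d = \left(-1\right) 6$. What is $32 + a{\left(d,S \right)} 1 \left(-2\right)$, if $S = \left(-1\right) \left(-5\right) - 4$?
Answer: $40$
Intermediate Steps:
$S = 1$ ($S = 5 - 4 = 1$)
$d = -6$
$a{\left(q,k \right)} = k + k^{2} + k q$ ($a{\left(q,k \right)} = k q + \left(k^{2} + k\right) = k q + \left(k + k^{2}\right) = k + k^{2} + k q$)
$32 + a{\left(d,S \right)} 1 \left(-2\right) = 32 + 1 \left(1 + 1 - 6\right) 1 \left(-2\right) = 32 + 1 \left(-4\right) \left(-2\right) = 32 - -8 = 32 + 8 = 40$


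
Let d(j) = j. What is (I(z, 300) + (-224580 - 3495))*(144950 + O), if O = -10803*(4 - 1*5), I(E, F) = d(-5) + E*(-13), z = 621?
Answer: -36781538209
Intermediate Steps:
I(E, F) = -5 - 13*E (I(E, F) = -5 + E*(-13) = -5 - 13*E)
O = 10803 (O = -10803*(4 - 5) = -10803*(-1) = 10803)
(I(z, 300) + (-224580 - 3495))*(144950 + O) = ((-5 - 13*621) + (-224580 - 3495))*(144950 + 10803) = ((-5 - 8073) - 228075)*155753 = (-8078 - 228075)*155753 = -236153*155753 = -36781538209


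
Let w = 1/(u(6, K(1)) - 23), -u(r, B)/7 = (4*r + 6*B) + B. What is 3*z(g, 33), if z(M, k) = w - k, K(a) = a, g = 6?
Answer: -7921/80 ≈ -99.012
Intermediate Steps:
u(r, B) = -49*B - 28*r (u(r, B) = -7*((4*r + 6*B) + B) = -7*(4*r + 7*B) = -49*B - 28*r)
w = -1/240 (w = 1/((-49*1 - 28*6) - 23) = 1/((-49 - 168) - 23) = 1/(-217 - 23) = 1/(-240) = -1/240 ≈ -0.0041667)
z(M, k) = -1/240 - k
3*z(g, 33) = 3*(-1/240 - 1*33) = 3*(-1/240 - 33) = 3*(-7921/240) = -7921/80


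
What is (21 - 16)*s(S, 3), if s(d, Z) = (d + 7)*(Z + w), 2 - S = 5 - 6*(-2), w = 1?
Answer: -160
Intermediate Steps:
S = -15 (S = 2 - (5 - 6*(-2)) = 2 - (5 - 1*(-12)) = 2 - (5 + 12) = 2 - 1*17 = 2 - 17 = -15)
s(d, Z) = (1 + Z)*(7 + d) (s(d, Z) = (d + 7)*(Z + 1) = (7 + d)*(1 + Z) = (1 + Z)*(7 + d))
(21 - 16)*s(S, 3) = (21 - 16)*(7 - 15 + 7*3 + 3*(-15)) = 5*(7 - 15 + 21 - 45) = 5*(-32) = -160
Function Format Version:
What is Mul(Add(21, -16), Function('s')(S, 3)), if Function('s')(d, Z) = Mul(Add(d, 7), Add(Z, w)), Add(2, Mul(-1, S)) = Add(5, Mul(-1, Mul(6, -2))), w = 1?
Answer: -160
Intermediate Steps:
S = -15 (S = Add(2, Mul(-1, Add(5, Mul(-1, Mul(6, -2))))) = Add(2, Mul(-1, Add(5, Mul(-1, -12)))) = Add(2, Mul(-1, Add(5, 12))) = Add(2, Mul(-1, 17)) = Add(2, -17) = -15)
Function('s')(d, Z) = Mul(Add(1, Z), Add(7, d)) (Function('s')(d, Z) = Mul(Add(d, 7), Add(Z, 1)) = Mul(Add(7, d), Add(1, Z)) = Mul(Add(1, Z), Add(7, d)))
Mul(Add(21, -16), Function('s')(S, 3)) = Mul(Add(21, -16), Add(7, -15, Mul(7, 3), Mul(3, -15))) = Mul(5, Add(7, -15, 21, -45)) = Mul(5, -32) = -160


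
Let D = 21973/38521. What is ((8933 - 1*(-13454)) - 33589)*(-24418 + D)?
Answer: 1505202826230/5503 ≈ 2.7352e+8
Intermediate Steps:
D = 3139/5503 (D = 21973*(1/38521) = 3139/5503 ≈ 0.57042)
((8933 - 1*(-13454)) - 33589)*(-24418 + D) = ((8933 - 1*(-13454)) - 33589)*(-24418 + 3139/5503) = ((8933 + 13454) - 33589)*(-134369115/5503) = (22387 - 33589)*(-134369115/5503) = -11202*(-134369115/5503) = 1505202826230/5503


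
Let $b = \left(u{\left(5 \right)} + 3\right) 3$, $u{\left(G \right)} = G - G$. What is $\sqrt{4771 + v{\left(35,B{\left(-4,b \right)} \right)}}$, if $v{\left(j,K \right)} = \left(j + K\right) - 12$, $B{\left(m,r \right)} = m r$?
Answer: $\sqrt{4758} \approx 68.978$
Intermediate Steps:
$u{\left(G \right)} = 0$
$b = 9$ ($b = \left(0 + 3\right) 3 = 3 \cdot 3 = 9$)
$v{\left(j,K \right)} = -12 + K + j$ ($v{\left(j,K \right)} = \left(K + j\right) - 12 = -12 + K + j$)
$\sqrt{4771 + v{\left(35,B{\left(-4,b \right)} \right)}} = \sqrt{4771 - 13} = \sqrt{4758}$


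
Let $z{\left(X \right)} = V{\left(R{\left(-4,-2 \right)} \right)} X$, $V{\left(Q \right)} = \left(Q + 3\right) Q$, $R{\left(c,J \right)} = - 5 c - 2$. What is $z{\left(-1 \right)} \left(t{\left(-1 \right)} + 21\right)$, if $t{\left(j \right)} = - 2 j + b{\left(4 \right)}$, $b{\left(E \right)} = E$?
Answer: $-10206$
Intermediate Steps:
$R{\left(c,J \right)} = -2 - 5 c$
$V{\left(Q \right)} = Q \left(3 + Q\right)$ ($V{\left(Q \right)} = \left(3 + Q\right) Q = Q \left(3 + Q\right)$)
$z{\left(X \right)} = 378 X$ ($z{\left(X \right)} = \left(-2 - -20\right) \left(3 - -18\right) X = \left(-2 + 20\right) \left(3 + \left(-2 + 20\right)\right) X = 18 \left(3 + 18\right) X = 18 \cdot 21 X = 378 X$)
$t{\left(j \right)} = 4 - 2 j$ ($t{\left(j \right)} = - 2 j + 4 = 4 - 2 j$)
$z{\left(-1 \right)} \left(t{\left(-1 \right)} + 21\right) = 378 \left(-1\right) \left(\left(4 - -2\right) + 21\right) = - 378 \left(\left(4 + 2\right) + 21\right) = - 378 \left(6 + 21\right) = \left(-378\right) 27 = -10206$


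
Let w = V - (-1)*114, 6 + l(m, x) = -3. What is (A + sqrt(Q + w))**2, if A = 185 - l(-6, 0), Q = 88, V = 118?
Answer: 37956 + 3104*sqrt(5) ≈ 44897.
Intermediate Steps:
l(m, x) = -9 (l(m, x) = -6 - 3 = -9)
w = 232 (w = 118 - (-1)*114 = 118 - 1*(-114) = 118 + 114 = 232)
A = 194 (A = 185 - 1*(-9) = 185 + 9 = 194)
(A + sqrt(Q + w))**2 = (194 + sqrt(88 + 232))**2 = (194 + sqrt(320))**2 = (194 + 8*sqrt(5))**2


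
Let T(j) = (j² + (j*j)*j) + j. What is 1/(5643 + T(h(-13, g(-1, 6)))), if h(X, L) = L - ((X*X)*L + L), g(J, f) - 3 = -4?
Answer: 1/4861182 ≈ 2.0571e-7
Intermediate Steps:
g(J, f) = -1 (g(J, f) = 3 - 4 = -1)
h(X, L) = -L*X² (h(X, L) = L - (X²*L + L) = L - (L*X² + L) = L - (L + L*X²) = L + (-L - L*X²) = -L*X²)
T(j) = j + j² + j³ (T(j) = (j² + j²*j) + j = (j² + j³) + j = j + j² + j³)
1/(5643 + T(h(-13, g(-1, 6)))) = 1/(5643 + (-1*(-1)*(-13)²)*(1 - 1*(-1)*(-13)² + (-1*(-1)*(-13)²)²)) = 1/(5643 + (-1*(-1)*169)*(1 - 1*(-1)*169 + (-1*(-1)*169)²)) = 1/(5643 + 169*(1 + 169 + 169²)) = 1/(5643 + 169*(1 + 169 + 28561)) = 1/(5643 + 169*28731) = 1/(5643 + 4855539) = 1/4861182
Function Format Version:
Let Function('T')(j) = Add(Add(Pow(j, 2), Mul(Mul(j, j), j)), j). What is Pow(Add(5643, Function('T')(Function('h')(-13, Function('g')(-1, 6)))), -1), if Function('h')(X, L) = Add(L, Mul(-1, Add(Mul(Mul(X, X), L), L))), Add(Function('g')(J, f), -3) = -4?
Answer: Rational(1, 4861182) ≈ 2.0571e-7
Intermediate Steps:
Function('g')(J, f) = -1 (Function('g')(J, f) = Add(3, -4) = -1)
Function('h')(X, L) = Mul(-1, L, Pow(X, 2)) (Function('h')(X, L) = Add(L, Mul(-1, Add(Mul(Pow(X, 2), L), L))) = Add(L, Mul(-1, Add(Mul(L, Pow(X, 2)), L))) = Add(L, Mul(-1, Add(L, Mul(L, Pow(X, 2))))) = Add(L, Add(Mul(-1, L), Mul(-1, L, Pow(X, 2)))) = Mul(-1, L, Pow(X, 2)))
Function('T')(j) = Add(j, Pow(j, 2), Pow(j, 3)) (Function('T')(j) = Add(Add(Pow(j, 2), Mul(Pow(j, 2), j)), j) = Add(Add(Pow(j, 2), Pow(j, 3)), j) = Add(j, Pow(j, 2), Pow(j, 3)))
Pow(Add(5643, Function('T')(Function('h')(-13, Function('g')(-1, 6)))), -1) = Pow(Add(5643, Mul(Mul(-1, -1, Pow(-13, 2)), Add(1, Mul(-1, -1, Pow(-13, 2)), Pow(Mul(-1, -1, Pow(-13, 2)), 2)))), -1) = Pow(Add(5643, Mul(Mul(-1, -1, 169), Add(1, Mul(-1, -1, 169), Pow(Mul(-1, -1, 169), 2)))), -1) = Pow(Add(5643, Mul(169, Add(1, 169, Pow(169, 2)))), -1) = Pow(Add(5643, Mul(169, Add(1, 169, 28561))), -1) = Pow(Add(5643, Mul(169, 28731)), -1) = Pow(Add(5643, 4855539), -1) = Pow(4861182, -1) = Rational(1, 4861182)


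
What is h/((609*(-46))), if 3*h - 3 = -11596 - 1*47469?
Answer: 29531/42021 ≈ 0.70277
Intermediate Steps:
h = -59062/3 (h = 1 + (-11596 - 1*47469)/3 = 1 + (-11596 - 47469)/3 = 1 + (⅓)*(-59065) = 1 - 59065/3 = -59062/3 ≈ -19687.)
h/((609*(-46))) = -59062/(3*(609*(-46))) = -59062/3/(-28014) = -59062/3*(-1/28014) = 29531/42021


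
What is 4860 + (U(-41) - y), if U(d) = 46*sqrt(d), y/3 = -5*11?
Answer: 5025 + 46*I*sqrt(41) ≈ 5025.0 + 294.54*I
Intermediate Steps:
y = -165 (y = 3*(-5*11) = 3*(-55) = -165)
4860 + (U(-41) - y) = 4860 + (46*sqrt(-41) - 1*(-165)) = 4860 + (46*(I*sqrt(41)) + 165) = 4860 + (46*I*sqrt(41) + 165) = 4860 + (165 + 46*I*sqrt(41)) = 5025 + 46*I*sqrt(41)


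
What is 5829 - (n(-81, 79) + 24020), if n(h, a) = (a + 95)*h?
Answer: -4097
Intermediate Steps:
n(h, a) = h*(95 + a) (n(h, a) = (95 + a)*h = h*(95 + a))
5829 - (n(-81, 79) + 24020) = 5829 - (-81*(95 + 79) + 24020) = 5829 - (-81*174 + 24020) = 5829 - (-14094 + 24020) = 5829 - 1*9926 = 5829 - 9926 = -4097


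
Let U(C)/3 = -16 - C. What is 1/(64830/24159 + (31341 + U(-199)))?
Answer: 8053/256831780 ≈ 3.1355e-5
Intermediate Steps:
U(C) = -48 - 3*C (U(C) = 3*(-16 - C) = -48 - 3*C)
1/(64830/24159 + (31341 + U(-199))) = 1/(64830/24159 + (31341 + (-48 - 3*(-199)))) = 1/(64830*(1/24159) + (31341 + (-48 + 597))) = 1/(21610/8053 + (31341 + 549)) = 1/(21610/8053 + 31890) = 1/(256831780/8053) = 8053/256831780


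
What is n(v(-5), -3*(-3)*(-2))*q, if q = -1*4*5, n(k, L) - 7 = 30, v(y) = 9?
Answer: -740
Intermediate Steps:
n(k, L) = 37 (n(k, L) = 7 + 30 = 37)
q = -20 (q = -4*5 = -20)
n(v(-5), -3*(-3)*(-2))*q = 37*(-20) = -740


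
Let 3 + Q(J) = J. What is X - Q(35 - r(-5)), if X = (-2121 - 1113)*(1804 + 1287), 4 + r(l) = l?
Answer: -9996335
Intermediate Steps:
r(l) = -4 + l
X = -9996294 (X = -3234*3091 = -9996294)
Q(J) = -3 + J
X - Q(35 - r(-5)) = -9996294 - (-3 + (35 - (-4 - 5))) = -9996294 - (-3 + (35 - 1*(-9))) = -9996294 - (-3 + (35 + 9)) = -9996294 - (-3 + 44) = -9996294 - 1*41 = -9996294 - 41 = -9996335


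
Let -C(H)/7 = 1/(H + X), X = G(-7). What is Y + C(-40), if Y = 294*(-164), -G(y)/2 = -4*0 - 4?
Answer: -1542905/32 ≈ -48216.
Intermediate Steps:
G(y) = 8 (G(y) = -2*(-4*0 - 4) = -2*(0 - 4) = -2*(-4) = 8)
X = 8
C(H) = -7/(8 + H) (C(H) = -7/(H + 8) = -7/(8 + H))
Y = -48216
Y + C(-40) = -48216 - 7/(8 - 40) = -48216 - 7/(-32) = -48216 - 7*(-1/32) = -48216 + 7/32 = -1542905/32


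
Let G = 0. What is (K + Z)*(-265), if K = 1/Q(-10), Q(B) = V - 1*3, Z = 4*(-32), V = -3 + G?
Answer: 203785/6 ≈ 33964.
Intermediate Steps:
V = -3 (V = -3 + 0 = -3)
Z = -128
Q(B) = -6 (Q(B) = -3 - 1*3 = -3 - 3 = -6)
K = -1/6 (K = 1/(-6) = -1/6 ≈ -0.16667)
(K + Z)*(-265) = (-1/6 - 128)*(-265) = -769/6*(-265) = 203785/6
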